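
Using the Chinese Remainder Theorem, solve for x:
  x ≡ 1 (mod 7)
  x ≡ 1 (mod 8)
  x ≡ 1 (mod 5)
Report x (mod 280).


Moduli 7, 8, 5 are pairwise coprime; by CRT there is a unique solution modulo M = 7 · 8 · 5 = 280.
Solve pairwise, accumulating the modulus:
  Start with x ≡ 1 (mod 7).
  Combine with x ≡ 1 (mod 8): since gcd(7, 8) = 1, we get a unique residue mod 56.
    Write x = 1 + 7·t and substitute into x ≡ 1 (mod 8): 7·t ≡ 1 − 1 = 0 (mod 8).
    The inverse of 7 mod 8 is 7 (since 7·7 = 49 = 6·8 + 1), so t ≡ 7·0 = 0 ≡ 0 (mod 8).
    Then x = 1 + 7·0 = 1, valid modulo lcm(7, 8) = 56: x ≡ 1 (mod 56).
  Combine with x ≡ 1 (mod 5): since gcd(56, 5) = 1, we get a unique residue mod 280.
    Write x = 1 + 56·t and substitute into x ≡ 1 (mod 5): 56·t ≡ 1 − 1 = 0 (mod 5).
    Reduce coefficients mod 5: 1·t ≡ 0 (mod 5).
    So t ≡ 0 (mod 5).
    Then x = 1 + 56·0 = 1, valid modulo lcm(56, 5) = 280: x ≡ 1 (mod 280).
Verify: 1 mod 7 = 1 ✓, 1 mod 8 = 1 ✓, 1 mod 5 = 1 ✓.

x ≡ 1 (mod 280).


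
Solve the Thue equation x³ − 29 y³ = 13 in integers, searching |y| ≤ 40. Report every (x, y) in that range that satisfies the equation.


The equation is x³ - 29y³ = 13. For fixed y, x³ = 29·y³ + 13, so a solution requires the RHS to be a perfect cube.
Strategy: iterate y from -40 to 40, compute RHS = 29·y³ + 13, and check whether it is a (positive or negative) perfect cube.
Check small values of y:
  y = 0: RHS = 13 is not a perfect cube.
  y = 1: RHS = 42 is not a perfect cube.
  y = -1: RHS = -16 is not a perfect cube.
  y = 2: RHS = 245 is not a perfect cube.
  y = -2: RHS = -219 is not a perfect cube.
  y = 3: RHS = 796 is not a perfect cube.
  y = -3: RHS = -770 is not a perfect cube.
Continuing the search up to |y| = 40 finds no solutions either.
No (x, y) in the scanned range satisfies the equation.

No integer solutions with |y| ≤ 40.


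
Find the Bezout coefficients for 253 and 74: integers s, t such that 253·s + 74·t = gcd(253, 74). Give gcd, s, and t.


Euclidean algorithm on (253, 74) — divide until remainder is 0:
  253 = 3 · 74 + 31
  74 = 2 · 31 + 12
  31 = 2 · 12 + 7
  12 = 1 · 7 + 5
  7 = 1 · 5 + 2
  5 = 2 · 2 + 1
  2 = 2 · 1 + 0
gcd(253, 74) = 1.
Track Bezout coefficients alongside the remainders: start with r₀ = 253 = a·1 + b·0 (s = 1, t = 0) and r₁ = 74 = a·0 + b·1 (s = 0, t = 1); each new remainder r_{k+1} = r_{k-1} − q_k·r_k inherits s_{k+1} = s_{k-1} − q_k·s_k, t_{k+1} = t_{k-1} − q_k·t_k, so r_k = a·s_k + b·t_k at every step:
  q = 3: r = 31, s = 1 − 3·0 = 1, t = 0 − 3·1 = -3  (check: 253·1 + 74·(-3) = 31)
  q = 2: r = 12, s = 0 − 2·1 = -2, t = 1 − 2·(-3) = 7  (check: 253·(-2) + 74·7 = 12)
  q = 2: r = 7, s = 1 − 2·(-2) = 5, t = -3 − 2·7 = -17  (check: 253·5 + 74·(-17) = 7)
  q = 1: r = 5, s = -2 − 1·5 = -7, t = 7 − 1·(-17) = 24  (check: 253·(-7) + 74·24 = 5)
  q = 1: r = 2, s = 5 − 1·(-7) = 12, t = -17 − 1·24 = -41  (check: 253·12 + 74·(-41) = 2)
  q = 2: r = 1, s = -7 − 2·12 = -31, t = 24 − 2·(-41) = 106  (check: 253·(-31) + 74·106 = 1)
The row with r = 1 (the gcd) gives the Bezout coefficients s = -31, t = 106.
Result: 253 · (-31) + 74 · (106) = 1.

gcd(253, 74) = 1; s = -31, t = 106 (check: 253·(-31) + 74·106 = 1).


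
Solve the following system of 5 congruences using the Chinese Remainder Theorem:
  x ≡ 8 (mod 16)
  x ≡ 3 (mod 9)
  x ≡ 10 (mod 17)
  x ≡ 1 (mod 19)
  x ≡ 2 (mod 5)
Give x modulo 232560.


Product of moduli M = 16 · 9 · 17 · 19 · 5 = 232560.
Merge one congruence at a time:
  Start: x ≡ 8 (mod 16).
  Combine with x ≡ 3 (mod 9); new modulus lcm = 144.
    Write x = 8 + 16·t and substitute into x ≡ 3 (mod 9): 16·t ≡ 3 − 8 = -5 (mod 9).
    Reduce coefficients mod 9: 7·t ≡ 4 (mod 9).
    The inverse of 7 mod 9 is 4 (since 7·4 = 28 = 3·9 + 1), so t ≡ 4·4 = 16 ≡ 7 (mod 9).
    Then x = 8 + 16·7 = 120, valid modulo lcm(16, 9) = 144: x ≡ 120 (mod 144).
  Combine with x ≡ 10 (mod 17); new modulus lcm = 2448.
    Write x = 120 + 144·t and substitute into x ≡ 10 (mod 17): 144·t ≡ 10 − 120 = -110 (mod 17).
    Reduce coefficients mod 17: 8·t ≡ 9 (mod 17).
    The inverse of 8 mod 17 is 15 (since 8·15 = 120 = 7·17 + 1), so t ≡ 15·9 = 135 ≡ 16 (mod 17).
    Then x = 120 + 144·16 = 2424, valid modulo lcm(144, 17) = 2448: x ≡ 2424 (mod 2448).
  Combine with x ≡ 1 (mod 19); new modulus lcm = 46512.
    Write x = 2424 + 2448·t and substitute into x ≡ 1 (mod 19): 2448·t ≡ 1 − 2424 = -2423 (mod 19).
    Reduce coefficients mod 19: 16·t ≡ 9 (mod 19).
    The inverse of 16 mod 19 is 6 (since 16·6 = 96 = 5·19 + 1), so t ≡ 6·9 = 54 ≡ 16 (mod 19).
    Then x = 2424 + 2448·16 = 41592, valid modulo lcm(2448, 19) = 46512: x ≡ 41592 (mod 46512).
  Combine with x ≡ 2 (mod 5); new modulus lcm = 232560.
    Write x = 41592 + 46512·t and substitute into x ≡ 2 (mod 5): 46512·t ≡ 2 − 41592 = -41590 (mod 5).
    Reduce coefficients mod 5: 2·t ≡ 0 (mod 5).
    The inverse of 2 mod 5 is 3 (since 2·3 = 6 = 1·5 + 1), so t ≡ 3·0 = 0 ≡ 0 (mod 5).
    Then x = 41592 + 46512·0 = 41592, valid modulo lcm(46512, 5) = 232560: x ≡ 41592 (mod 232560).
Verify against each original: 41592 mod 16 = 8, 41592 mod 9 = 3, 41592 mod 17 = 10, 41592 mod 19 = 1, 41592 mod 5 = 2.

x ≡ 41592 (mod 232560).


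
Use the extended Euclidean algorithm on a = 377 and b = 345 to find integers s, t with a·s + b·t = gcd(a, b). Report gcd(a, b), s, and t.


Euclidean algorithm on (377, 345) — divide until remainder is 0:
  377 = 1 · 345 + 32
  345 = 10 · 32 + 25
  32 = 1 · 25 + 7
  25 = 3 · 7 + 4
  7 = 1 · 4 + 3
  4 = 1 · 3 + 1
  3 = 3 · 1 + 0
gcd(377, 345) = 1.
Track Bezout coefficients alongside the remainders: start with r₀ = 377 = a·1 + b·0 (s = 1, t = 0) and r₁ = 345 = a·0 + b·1 (s = 0, t = 1); each new remainder r_{k+1} = r_{k-1} − q_k·r_k inherits s_{k+1} = s_{k-1} − q_k·s_k, t_{k+1} = t_{k-1} − q_k·t_k, so r_k = a·s_k + b·t_k at every step:
  q = 1: r = 32, s = 1 − 1·0 = 1, t = 0 − 1·1 = -1  (check: 377·1 + 345·(-1) = 32)
  q = 10: r = 25, s = 0 − 10·1 = -10, t = 1 − 10·(-1) = 11  (check: 377·(-10) + 345·11 = 25)
  q = 1: r = 7, s = 1 − 1·(-10) = 11, t = -1 − 1·11 = -12  (check: 377·11 + 345·(-12) = 7)
  q = 3: r = 4, s = -10 − 3·11 = -43, t = 11 − 3·(-12) = 47  (check: 377·(-43) + 345·47 = 4)
  q = 1: r = 3, s = 11 − 1·(-43) = 54, t = -12 − 1·47 = -59  (check: 377·54 + 345·(-59) = 3)
  q = 1: r = 1, s = -43 − 1·54 = -97, t = 47 − 1·(-59) = 106  (check: 377·(-97) + 345·106 = 1)
The row with r = 1 (the gcd) gives the Bezout coefficients s = -97, t = 106.
Result: 377 · (-97) + 345 · (106) = 1.

gcd(377, 345) = 1; s = -97, t = 106 (check: 377·(-97) + 345·106 = 1).


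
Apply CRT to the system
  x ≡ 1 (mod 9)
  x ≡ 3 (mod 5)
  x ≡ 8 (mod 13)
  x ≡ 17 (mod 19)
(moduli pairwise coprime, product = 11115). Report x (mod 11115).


Product of moduli M = 9 · 5 · 13 · 19 = 11115.
Merge one congruence at a time:
  Start: x ≡ 1 (mod 9).
  Combine with x ≡ 3 (mod 5); new modulus lcm = 45.
    Write x = 1 + 9·t and substitute into x ≡ 3 (mod 5): 9·t ≡ 3 − 1 = 2 (mod 5).
    Reduce coefficients mod 5: 4·t ≡ 2 (mod 5).
    The inverse of 4 mod 5 is 4 (since 4·4 = 16 = 3·5 + 1), so t ≡ 4·2 = 8 ≡ 3 (mod 5).
    Then x = 1 + 9·3 = 28, valid modulo lcm(9, 5) = 45: x ≡ 28 (mod 45).
  Combine with x ≡ 8 (mod 13); new modulus lcm = 585.
    Write x = 28 + 45·t and substitute into x ≡ 8 (mod 13): 45·t ≡ 8 − 28 = -20 (mod 13).
    Reduce coefficients mod 13: 6·t ≡ 6 (mod 13).
    The inverse of 6 mod 13 is 11 (since 6·11 = 66 = 5·13 + 1), so t ≡ 11·6 = 66 ≡ 1 (mod 13).
    Then x = 28 + 45·1 = 73, valid modulo lcm(45, 13) = 585: x ≡ 73 (mod 585).
  Combine with x ≡ 17 (mod 19); new modulus lcm = 11115.
    Write x = 73 + 585·t and substitute into x ≡ 17 (mod 19): 585·t ≡ 17 − 73 = -56 (mod 19).
    Reduce coefficients mod 19: 15·t ≡ 1 (mod 19).
    The inverse of 15 mod 19 is 14 (since 15·14 = 210 = 11·19 + 1), so t ≡ 14·1 = 14 ≡ 14 (mod 19).
    Then x = 73 + 585·14 = 8263, valid modulo lcm(585, 19) = 11115: x ≡ 8263 (mod 11115).
Verify against each original: 8263 mod 9 = 1, 8263 mod 5 = 3, 8263 mod 13 = 8, 8263 mod 19 = 17.

x ≡ 8263 (mod 11115).


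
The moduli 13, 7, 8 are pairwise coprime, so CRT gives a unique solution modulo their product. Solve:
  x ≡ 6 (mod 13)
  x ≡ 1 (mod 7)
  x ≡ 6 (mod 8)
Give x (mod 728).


Moduli 13, 7, 8 are pairwise coprime; by CRT there is a unique solution modulo M = 13 · 7 · 8 = 728.
Solve pairwise, accumulating the modulus:
  Start with x ≡ 6 (mod 13).
  Combine with x ≡ 1 (mod 7): since gcd(13, 7) = 1, we get a unique residue mod 91.
    Write x = 6 + 13·t and substitute into x ≡ 1 (mod 7): 13·t ≡ 1 − 6 = -5 (mod 7).
    Reduce coefficients mod 7: 6·t ≡ 2 (mod 7).
    The inverse of 6 mod 7 is 6 (since 6·6 = 36 = 5·7 + 1), so t ≡ 6·2 = 12 ≡ 5 (mod 7).
    Then x = 6 + 13·5 = 71, valid modulo lcm(13, 7) = 91: x ≡ 71 (mod 91).
  Combine with x ≡ 6 (mod 8): since gcd(91, 8) = 1, we get a unique residue mod 728.
    Write x = 71 + 91·t and substitute into x ≡ 6 (mod 8): 91·t ≡ 6 − 71 = -65 (mod 8).
    Reduce coefficients mod 8: 3·t ≡ 7 (mod 8).
    The inverse of 3 mod 8 is 3 (since 3·3 = 9 = 1·8 + 1), so t ≡ 3·7 = 21 ≡ 5 (mod 8).
    Then x = 71 + 91·5 = 526, valid modulo lcm(91, 8) = 728: x ≡ 526 (mod 728).
Verify: 526 mod 13 = 6 ✓, 526 mod 7 = 1 ✓, 526 mod 8 = 6 ✓.

x ≡ 526 (mod 728).


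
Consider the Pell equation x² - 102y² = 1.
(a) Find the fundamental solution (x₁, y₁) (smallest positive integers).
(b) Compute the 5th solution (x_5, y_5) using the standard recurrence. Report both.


Step 1: Find the fundamental solution (x₁, y₁) of x² - 102y² = 1.
  Expand √102 as a continued fraction. a₀ = ⌊√102⌋ = 10; iterate m_{k+1} = d_k·a_k − m_k, d_{k+1} = (102 − m_{k+1}²)/d_k, a_{k+1} = ⌊(a₀ + m_{k+1})/d_{k+1}⌋ (starting m₀ = 0, d₀ = 1), with convergents p_k = a_k·p_{k-1} + p_{k-2}, q_k = a_k·q_{k-1} + q_{k-2} (p₋₁ = 1, q₋₁ = 0):
  k = 0: a₀ = 10; p₀/q₀ = 10/1; p₀² − 102·q₀² = 100 − 102 = -2.
  k = 1: m = 10, d = 2, a = ⌊(10 + 10)/2⌋ = 10; p/q = (10·10 + 1)/(10·1 + 0) = 101/10; p² − 102·q² = 10201 − 10200 = 1.
  The first convergent with p² − 102·q² = 1 gives the fundamental solution (x₁, y₁) = (101, 10).
Step 2: Apply the recurrence (x_{n+1}, y_{n+1}) = (x₁x_n + 102y₁y_n, x₁y_n + y₁x_n) repeatedly.
  From (x_1, y_1) = (101, 10): x_2 = 101·101 + 102·10·10 = 20401; y_2 = 101·10 + 10·101 = 2020.
  From (x_2, y_2) = (20401, 2020): x_3 = 101·20401 + 102·10·2020 = 4120901; y_3 = 101·2020 + 10·20401 = 408030.
  From (x_3, y_3) = (4120901, 408030): x_4 = 101·4120901 + 102·10·408030 = 832401601; y_4 = 101·408030 + 10·4120901 = 82420040.
  From (x_4, y_4) = (832401601, 82420040): x_5 = 101·832401601 + 102·10·82420040 = 168141002501; y_5 = 101·82420040 + 10·832401601 = 16648440050.
Step 3: Verify x_5² - 102·y_5² = 28271396722041288255001 - 28271396722041288255000 = 1 (should be 1). ✓

(x_1, y_1) = (101, 10); (x_5, y_5) = (168141002501, 16648440050).


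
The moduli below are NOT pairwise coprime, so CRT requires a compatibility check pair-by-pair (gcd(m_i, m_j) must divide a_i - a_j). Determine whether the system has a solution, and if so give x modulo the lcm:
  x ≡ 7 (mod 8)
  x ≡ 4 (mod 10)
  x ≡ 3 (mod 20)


Moduli 8, 10, 20 are not pairwise coprime, so CRT works modulo lcm(m_i) when all pairwise compatibility conditions hold.
Pairwise compatibility: gcd(m_i, m_j) must divide a_i - a_j for every pair.
Merge one congruence at a time:
  Start: x ≡ 7 (mod 8).
  Combine with x ≡ 4 (mod 10): gcd(8, 10) = 2, and 4 - 7 = -3 is NOT divisible by 2.
    ⇒ system is inconsistent (no integer solution).

No solution (the system is inconsistent).


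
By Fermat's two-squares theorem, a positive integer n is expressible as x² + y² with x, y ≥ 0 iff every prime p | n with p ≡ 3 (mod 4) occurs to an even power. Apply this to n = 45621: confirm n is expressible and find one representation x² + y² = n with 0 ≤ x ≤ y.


Step 1: Factor n = 45621 = 3^2 · 37 · 137.
Step 2: Check the mod-4 condition on each prime factor: 3 ≡ 3 (mod 4), exponent 2 (must be even); 37 ≡ 1 (mod 4), exponent 1; 137 ≡ 1 (mod 4), exponent 1.
All primes ≡ 3 (mod 4) appear to even exponent (or don't appear), so by the two-squares theorem n IS expressible as a sum of two squares.
Step 3: Build a representation. Group n = k² · m with k = 3 and m = 37 · 137 = 5069 (a product of primes ≡ 1 (mod 4)); a representation of m scales to one of n via (k·x)² + (k·y)² = k²(x² + y²). Each prime p ≡ 1 (mod 4) is itself a sum of two squares; find a² by testing p − a² for a perfect square:
  37: 37 − 1² = 36 = 6² ⇒ 37 = 1² + 6².
  137: 137 − 1² = 136, 137 − 2² = 133, 137 − 3² = 128, 137 − 4² = 121 = 11² ⇒ 137 = 4² + 11².
  Combine using the Brahmagupta–Fibonacci identity (a² + b²)(c² + d²) = (ac − bd)² + (ad + bc)² = (ac + bd)² + (ad − bc)²:
  37 · 137 = 5069: from (1² + 6²)(4² + 11²), take (1·4 − 6·11, 1·11 + 6·4) = (4 − 66, 11 + 24) = (-62, 35); dropping signs (only squares matter) gives (62, 35); check 62² + 35² = 3844 + 1225 = 5069 ✓.
  Scale by k = 3: (3·62, 3·35) = (186, 105).
Step 4: Order so x ≤ y and verify: 105² + 186² = 11025 + 34596 = 45621 = n. ✓

n = 45621 = 105² + 186² (one valid representation with x ≤ y).


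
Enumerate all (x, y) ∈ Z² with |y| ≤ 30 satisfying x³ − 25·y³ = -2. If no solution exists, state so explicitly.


The equation is x³ - 25y³ = -2. For fixed y, x³ = 25·y³ − 2, so a solution requires the RHS to be a perfect cube.
Strategy: iterate y from -30 to 30, compute RHS = 25·y³ − 2, and check whether it is a (positive or negative) perfect cube.
Check small values of y:
  y = 0: RHS = -2 is not a perfect cube.
  y = 1: RHS = 23 is not a perfect cube.
  y = -1: RHS = -27 = (-3)³ ⇒ x = -3 works.
  y = 2: RHS = 198 is not a perfect cube.
  y = -2: RHS = -202 is not a perfect cube.
  y = 3: RHS = 673 is not a perfect cube.
  y = -3: RHS = -677 is not a perfect cube.
Continuing the search up to |y| = 30 finds no further solutions beyond those listed.
Collected solutions: (-3, -1).

Solutions (with |y| ≤ 30): (-3, -1).


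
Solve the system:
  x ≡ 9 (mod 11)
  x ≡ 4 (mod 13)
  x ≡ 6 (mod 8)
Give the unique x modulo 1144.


Moduli 11, 13, 8 are pairwise coprime; by CRT there is a unique solution modulo M = 11 · 13 · 8 = 1144.
Solve pairwise, accumulating the modulus:
  Start with x ≡ 9 (mod 11).
  Combine with x ≡ 4 (mod 13): since gcd(11, 13) = 1, we get a unique residue mod 143.
    Write x = 9 + 11·t and substitute into x ≡ 4 (mod 13): 11·t ≡ 4 − 9 = -5 (mod 13).
    Reduce coefficients mod 13: 11·t ≡ 8 (mod 13).
    The inverse of 11 mod 13 is 6 (since 11·6 = 66 = 5·13 + 1), so t ≡ 6·8 = 48 ≡ 9 (mod 13).
    Then x = 9 + 11·9 = 108, valid modulo lcm(11, 13) = 143: x ≡ 108 (mod 143).
  Combine with x ≡ 6 (mod 8): since gcd(143, 8) = 1, we get a unique residue mod 1144.
    Write x = 108 + 143·t and substitute into x ≡ 6 (mod 8): 143·t ≡ 6 − 108 = -102 (mod 8).
    Reduce coefficients mod 8: 7·t ≡ 2 (mod 8).
    The inverse of 7 mod 8 is 7 (since 7·7 = 49 = 6·8 + 1), so t ≡ 7·2 = 14 ≡ 6 (mod 8).
    Then x = 108 + 143·6 = 966, valid modulo lcm(143, 8) = 1144: x ≡ 966 (mod 1144).
Verify: 966 mod 11 = 9 ✓, 966 mod 13 = 4 ✓, 966 mod 8 = 6 ✓.

x ≡ 966 (mod 1144).


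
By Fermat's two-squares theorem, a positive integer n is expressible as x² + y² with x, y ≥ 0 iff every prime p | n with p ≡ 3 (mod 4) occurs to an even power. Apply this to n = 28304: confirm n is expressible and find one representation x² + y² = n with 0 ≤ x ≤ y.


Step 1: Factor n = 28304 = 2^4 · 29 · 61.
Step 2: Check the mod-4 condition on each prime factor: 2 = 2 (special); 29 ≡ 1 (mod 4), exponent 1; 61 ≡ 1 (mod 4), exponent 1.
All primes ≡ 3 (mod 4) appear to even exponent (or don't appear), so by the two-squares theorem n IS expressible as a sum of two squares.
Step 3: Build a representation. Group n = k² · m with k = 4 and m = 29 · 61 = 1769 (a product of primes ≡ 1 (mod 4)); a representation of m scales to one of n via (k·x)² + (k·y)² = k²(x² + y²). Each prime p ≡ 1 (mod 4) is itself a sum of two squares; find a² by testing p − a² for a perfect square:
  29: 29 − 1² = 28, 29 − 2² = 25 = 5² ⇒ 29 = 2² + 5².
  61: 61 − 1² = 60, 61 − 2² = 57, 61 − 3² = 52, 61 − 4² = 45, 61 − 5² = 36 = 6² ⇒ 61 = 5² + 6².
  Combine using the Brahmagupta–Fibonacci identity (a² + b²)(c² + d²) = (ac − bd)² + (ad + bc)² = (ac + bd)² + (ad − bc)²:
  29 · 61 = 1769: from (2² + 5²)(5² + 6²), take (2·5 − 5·6, 2·6 + 5·5) = (10 − 30, 12 + 25) = (-20, 37); dropping signs (only squares matter) gives (20, 37); check 20² + 37² = 400 + 1369 = 1769 ✓.
  Scale by k = 4: (4·20, 4·37) = (80, 148).
Step 4: Order so x ≤ y and verify: 80² + 148² = 6400 + 21904 = 28304 = n. ✓

n = 28304 = 80² + 148² (one valid representation with x ≤ y).


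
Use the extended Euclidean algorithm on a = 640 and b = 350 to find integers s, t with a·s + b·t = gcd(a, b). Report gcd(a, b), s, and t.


Euclidean algorithm on (640, 350) — divide until remainder is 0:
  640 = 1 · 350 + 290
  350 = 1 · 290 + 60
  290 = 4 · 60 + 50
  60 = 1 · 50 + 10
  50 = 5 · 10 + 0
gcd(640, 350) = 10.
Track Bezout coefficients alongside the remainders: start with r₀ = 640 = a·1 + b·0 (s = 1, t = 0) and r₁ = 350 = a·0 + b·1 (s = 0, t = 1); each new remainder r_{k+1} = r_{k-1} − q_k·r_k inherits s_{k+1} = s_{k-1} − q_k·s_k, t_{k+1} = t_{k-1} − q_k·t_k, so r_k = a·s_k + b·t_k at every step:
  q = 1: r = 290, s = 1 − 1·0 = 1, t = 0 − 1·1 = -1  (check: 640·1 + 350·(-1) = 290)
  q = 1: r = 60, s = 0 − 1·1 = -1, t = 1 − 1·(-1) = 2  (check: 640·(-1) + 350·2 = 60)
  q = 4: r = 50, s = 1 − 4·(-1) = 5, t = -1 − 4·2 = -9  (check: 640·5 + 350·(-9) = 50)
  q = 1: r = 10, s = -1 − 1·5 = -6, t = 2 − 1·(-9) = 11  (check: 640·(-6) + 350·11 = 10)
The row with r = 10 (the gcd) gives the Bezout coefficients s = -6, t = 11.
Result: 640 · (-6) + 350 · (11) = 10.

gcd(640, 350) = 10; s = -6, t = 11 (check: 640·(-6) + 350·11 = 10).


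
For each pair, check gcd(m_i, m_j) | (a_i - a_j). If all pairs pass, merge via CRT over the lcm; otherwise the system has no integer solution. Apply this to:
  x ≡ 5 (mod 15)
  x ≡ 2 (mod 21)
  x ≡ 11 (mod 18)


Moduli 15, 21, 18 are not pairwise coprime, so CRT works modulo lcm(m_i) when all pairwise compatibility conditions hold.
Pairwise compatibility: gcd(m_i, m_j) must divide a_i - a_j for every pair.
Merge one congruence at a time:
  Start: x ≡ 5 (mod 15).
  Combine with x ≡ 2 (mod 21): gcd(15, 21) = 3; 2 - 5 = -3, which IS divisible by 3, so compatible.
    Write x = 5 + 15·t and substitute into x ≡ 2 (mod 21): 15·t ≡ 2 − 5 = -3 (mod 21).
    Divide the congruence (and modulus) by g = 3: 5·t ≡ -1 (mod 7).
    Reduce coefficients mod 7: 5·t ≡ 6 (mod 7).
    The inverse of 5 mod 7 is 3 (since 5·3 = 15 = 2·7 + 1), so t ≡ 3·6 = 18 ≡ 4 (mod 7).
    Then x = 5 + 15·4 = 65, valid modulo lcm(15, 21) = 105: x ≡ 65 (mod 105).
  Combine with x ≡ 11 (mod 18): gcd(105, 18) = 3; 11 - 65 = -54, which IS divisible by 3, so compatible.
    Write x = 65 + 105·t and substitute into x ≡ 11 (mod 18): 105·t ≡ 11 − 65 = -54 (mod 18).
    Divide the congruence (and modulus) by g = 3: 35·t ≡ -18 (mod 6).
    Reduce coefficients mod 6: 5·t ≡ 0 (mod 6).
    The inverse of 5 mod 6 is 5 (since 5·5 = 25 = 4·6 + 1), so t ≡ 5·0 = 0 ≡ 0 (mod 6).
    Then x = 65 + 105·0 = 65, valid modulo lcm(105, 18) = 630: x ≡ 65 (mod 630).
Verify: 65 mod 15 = 5, 65 mod 21 = 2, 65 mod 18 = 11.

x ≡ 65 (mod 630).


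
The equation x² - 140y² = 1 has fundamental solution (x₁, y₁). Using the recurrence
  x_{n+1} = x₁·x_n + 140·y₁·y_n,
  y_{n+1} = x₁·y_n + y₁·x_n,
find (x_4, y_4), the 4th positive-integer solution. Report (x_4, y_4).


Step 1: Find the fundamental solution (x₁, y₁) of x² - 140y² = 1.
  Expand √140 as a continued fraction. a₀ = ⌊√140⌋ = 11; iterate m_{k+1} = d_k·a_k − m_k, d_{k+1} = (140 − m_{k+1}²)/d_k, a_{k+1} = ⌊(a₀ + m_{k+1})/d_{k+1}⌋ (starting m₀ = 0, d₀ = 1), with convergents p_k = a_k·p_{k-1} + p_{k-2}, q_k = a_k·q_{k-1} + q_{k-2} (p₋₁ = 1, q₋₁ = 0):
  k = 0: a₀ = 11; p₀/q₀ = 11/1; p₀² − 140·q₀² = 121 − 140 = -19.
  k = 1: m = 11, d = 19, a = ⌊(11 + 11)/19⌋ = 1; p/q = (1·11 + 1)/(1·1 + 0) = 12/1; p² − 140·q² = 144 − 140 = 4.
  k = 2: m = 8, d = 4, a = ⌊(11 + 8)/4⌋ = 4; p/q = (4·12 + 11)/(4·1 + 1) = 59/5; p² − 140·q² = 3481 − 3500 = -19.
  k = 3: m = 8, d = 19, a = ⌊(11 + 8)/19⌋ = 1; p/q = (1·59 + 12)/(1·5 + 1) = 71/6; p² − 140·q² = 5041 − 5040 = 1.
  The first convergent with p² − 140·q² = 1 gives the fundamental solution (x₁, y₁) = (71, 6).
Step 2: Apply the recurrence (x_{n+1}, y_{n+1}) = (x₁x_n + 140y₁y_n, x₁y_n + y₁x_n) repeatedly.
  From (x_1, y_1) = (71, 6): x_2 = 71·71 + 140·6·6 = 10081; y_2 = 71·6 + 6·71 = 852.
  From (x_2, y_2) = (10081, 852): x_3 = 71·10081 + 140·6·852 = 1431431; y_3 = 71·852 + 6·10081 = 120978.
  From (x_3, y_3) = (1431431, 120978): x_4 = 71·1431431 + 140·6·120978 = 203253121; y_4 = 71·120978 + 6·1431431 = 17178024.
Step 3: Verify x_4² - 140·y_4² = 41311831196240641 - 41311831196240640 = 1 (should be 1). ✓

(x_1, y_1) = (71, 6); (x_4, y_4) = (203253121, 17178024).


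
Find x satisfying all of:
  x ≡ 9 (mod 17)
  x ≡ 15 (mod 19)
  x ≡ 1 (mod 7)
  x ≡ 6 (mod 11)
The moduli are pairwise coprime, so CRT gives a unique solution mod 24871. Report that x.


Product of moduli M = 17 · 19 · 7 · 11 = 24871.
Merge one congruence at a time:
  Start: x ≡ 9 (mod 17).
  Combine with x ≡ 15 (mod 19); new modulus lcm = 323.
    Write x = 9 + 17·t and substitute into x ≡ 15 (mod 19): 17·t ≡ 15 − 9 = 6 (mod 19).
    The inverse of 17 mod 19 is 9 (since 17·9 = 153 = 8·19 + 1), so t ≡ 9·6 = 54 ≡ 16 (mod 19).
    Then x = 9 + 17·16 = 281, valid modulo lcm(17, 19) = 323: x ≡ 281 (mod 323).
  Combine with x ≡ 1 (mod 7); new modulus lcm = 2261.
    Write x = 281 + 323·t and substitute into x ≡ 1 (mod 7): 323·t ≡ 1 − 281 = -280 (mod 7).
    Reduce coefficients mod 7: 1·t ≡ 0 (mod 7).
    So t ≡ 0 (mod 7).
    Then x = 281 + 323·0 = 281, valid modulo lcm(323, 7) = 2261: x ≡ 281 (mod 2261).
  Combine with x ≡ 6 (mod 11); new modulus lcm = 24871.
    Write x = 281 + 2261·t and substitute into x ≡ 6 (mod 11): 2261·t ≡ 6 − 281 = -275 (mod 11).
    Reduce coefficients mod 11: 6·t ≡ 0 (mod 11).
    The inverse of 6 mod 11 is 2 (since 6·2 = 12 = 1·11 + 1), so t ≡ 2·0 = 0 ≡ 0 (mod 11).
    Then x = 281 + 2261·0 = 281, valid modulo lcm(2261, 11) = 24871: x ≡ 281 (mod 24871).
Verify against each original: 281 mod 17 = 9, 281 mod 19 = 15, 281 mod 7 = 1, 281 mod 11 = 6.

x ≡ 281 (mod 24871).


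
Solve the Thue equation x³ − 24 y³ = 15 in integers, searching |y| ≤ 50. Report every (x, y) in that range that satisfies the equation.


The equation is x³ - 24y³ = 15. For fixed y, x³ = 24·y³ + 15, so a solution requires the RHS to be a perfect cube.
Strategy: iterate y from -50 to 50, compute RHS = 24·y³ + 15, and check whether it is a (positive or negative) perfect cube.
Check small values of y:
  y = 0: RHS = 15 is not a perfect cube.
  y = 1: RHS = 39 is not a perfect cube.
  y = -1: RHS = -9 is not a perfect cube.
  y = 2: RHS = 207 is not a perfect cube.
  y = -2: RHS = -177 is not a perfect cube.
  y = 3: RHS = 663 is not a perfect cube.
  y = -3: RHS = -633 is not a perfect cube.
Continuing the search up to |y| = 50 finds no solutions either.
No (x, y) in the scanned range satisfies the equation.

No integer solutions with |y| ≤ 50.


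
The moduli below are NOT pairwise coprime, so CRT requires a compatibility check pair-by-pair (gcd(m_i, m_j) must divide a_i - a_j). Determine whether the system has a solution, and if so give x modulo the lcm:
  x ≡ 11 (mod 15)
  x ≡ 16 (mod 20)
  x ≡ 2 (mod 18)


Moduli 15, 20, 18 are not pairwise coprime, so CRT works modulo lcm(m_i) when all pairwise compatibility conditions hold.
Pairwise compatibility: gcd(m_i, m_j) must divide a_i - a_j for every pair.
Merge one congruence at a time:
  Start: x ≡ 11 (mod 15).
  Combine with x ≡ 16 (mod 20): gcd(15, 20) = 5; 16 - 11 = 5, which IS divisible by 5, so compatible.
    Write x = 11 + 15·t and substitute into x ≡ 16 (mod 20): 15·t ≡ 16 − 11 = 5 (mod 20).
    Divide the congruence (and modulus) by g = 5: 3·t ≡ 1 (mod 4).
    The inverse of 3 mod 4 is 3 (since 3·3 = 9 = 2·4 + 1), so t ≡ 3·1 = 3 ≡ 3 (mod 4).
    Then x = 11 + 15·3 = 56, valid modulo lcm(15, 20) = 60: x ≡ 56 (mod 60).
  Combine with x ≡ 2 (mod 18): gcd(60, 18) = 6; 2 - 56 = -54, which IS divisible by 6, so compatible.
    Write x = 56 + 60·t and substitute into x ≡ 2 (mod 18): 60·t ≡ 2 − 56 = -54 (mod 18).
    Divide the congruence (and modulus) by g = 6: 10·t ≡ -9 (mod 3).
    Reduce coefficients mod 3: 1·t ≡ 0 (mod 3).
    So t ≡ 0 (mod 3).
    Then x = 56 + 60·0 = 56, valid modulo lcm(60, 18) = 180: x ≡ 56 (mod 180).
Verify: 56 mod 15 = 11, 56 mod 20 = 16, 56 mod 18 = 2.

x ≡ 56 (mod 180).


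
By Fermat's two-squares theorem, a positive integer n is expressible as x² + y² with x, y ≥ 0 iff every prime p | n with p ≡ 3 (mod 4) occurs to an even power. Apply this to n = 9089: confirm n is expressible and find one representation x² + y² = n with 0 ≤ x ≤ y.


Step 1: Factor n = 9089 = 61 · 149.
Step 2: Check the mod-4 condition on each prime factor: 61 ≡ 1 (mod 4), exponent 1; 149 ≡ 1 (mod 4), exponent 1.
All primes ≡ 3 (mod 4) appear to even exponent (or don't appear), so by the two-squares theorem n IS expressible as a sum of two squares.
Step 3: Build a representation. Here n = 61 · 149 is a product of primes ≡ 1 (mod 4). Each prime p ≡ 1 (mod 4) is itself a sum of two squares; find a² by testing p − a² for a perfect square:
  61: 61 − 1² = 60, 61 − 2² = 57, 61 − 3² = 52, 61 − 4² = 45, 61 − 5² = 36 = 6² ⇒ 61 = 5² + 6².
  149: 149 − 1² = 148, 149 − 2² = 145, 149 − 3² = 140, 149 − 4² = 133, 149 − 5² = 124, 149 − 6² = 113, 149 − 7² = 100 = 10² ⇒ 149 = 7² + 10².
  Combine using the Brahmagupta–Fibonacci identity (a² + b²)(c² + d²) = (ac − bd)² + (ad + bc)² = (ac + bd)² + (ad − bc)²:
  61 · 149 = 9089: from (5² + 6²)(7² + 10²), take (5·7 − 6·10, 5·10 + 6·7) = (35 − 60, 50 + 42) = (-25, 92); dropping signs (only squares matter) gives (25, 92); check 25² + 92² = 625 + 8464 = 9089 ✓.
Step 4: Order so x ≤ y and verify: 25² + 92² = 625 + 8464 = 9089 = n. ✓

n = 9089 = 25² + 92² (one valid representation with x ≤ y).


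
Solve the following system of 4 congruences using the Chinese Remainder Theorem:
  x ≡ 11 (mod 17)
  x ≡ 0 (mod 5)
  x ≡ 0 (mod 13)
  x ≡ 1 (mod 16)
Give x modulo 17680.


Product of moduli M = 17 · 5 · 13 · 16 = 17680.
Merge one congruence at a time:
  Start: x ≡ 11 (mod 17).
  Combine with x ≡ 0 (mod 5); new modulus lcm = 85.
    Write x = 11 + 17·t and substitute into x ≡ 0 (mod 5): 17·t ≡ 0 − 11 = -11 (mod 5).
    Reduce coefficients mod 5: 2·t ≡ 4 (mod 5).
    The inverse of 2 mod 5 is 3 (since 2·3 = 6 = 1·5 + 1), so t ≡ 3·4 = 12 ≡ 2 (mod 5).
    Then x = 11 + 17·2 = 45, valid modulo lcm(17, 5) = 85: x ≡ 45 (mod 85).
  Combine with x ≡ 0 (mod 13); new modulus lcm = 1105.
    Write x = 45 + 85·t and substitute into x ≡ 0 (mod 13): 85·t ≡ 0 − 45 = -45 (mod 13).
    Reduce coefficients mod 13: 7·t ≡ 7 (mod 13).
    The inverse of 7 mod 13 is 2 (since 7·2 = 14 = 1·13 + 1), so t ≡ 2·7 = 14 ≡ 1 (mod 13).
    Then x = 45 + 85·1 = 130, valid modulo lcm(85, 13) = 1105: x ≡ 130 (mod 1105).
  Combine with x ≡ 1 (mod 16); new modulus lcm = 17680.
    Write x = 130 + 1105·t and substitute into x ≡ 1 (mod 16): 1105·t ≡ 1 − 130 = -129 (mod 16).
    Reduce coefficients mod 16: 1·t ≡ 15 (mod 16).
    So t ≡ 15 (mod 16).
    Then x = 130 + 1105·15 = 16705, valid modulo lcm(1105, 16) = 17680: x ≡ 16705 (mod 17680).
Verify against each original: 16705 mod 17 = 11, 16705 mod 5 = 0, 16705 mod 13 = 0, 16705 mod 16 = 1.

x ≡ 16705 (mod 17680).


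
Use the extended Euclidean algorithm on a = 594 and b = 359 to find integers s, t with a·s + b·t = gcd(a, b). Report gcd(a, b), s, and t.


Euclidean algorithm on (594, 359) — divide until remainder is 0:
  594 = 1 · 359 + 235
  359 = 1 · 235 + 124
  235 = 1 · 124 + 111
  124 = 1 · 111 + 13
  111 = 8 · 13 + 7
  13 = 1 · 7 + 6
  7 = 1 · 6 + 1
  6 = 6 · 1 + 0
gcd(594, 359) = 1.
Track Bezout coefficients alongside the remainders: start with r₀ = 594 = a·1 + b·0 (s = 1, t = 0) and r₁ = 359 = a·0 + b·1 (s = 0, t = 1); each new remainder r_{k+1} = r_{k-1} − q_k·r_k inherits s_{k+1} = s_{k-1} − q_k·s_k, t_{k+1} = t_{k-1} − q_k·t_k, so r_k = a·s_k + b·t_k at every step:
  q = 1: r = 235, s = 1 − 1·0 = 1, t = 0 − 1·1 = -1  (check: 594·1 + 359·(-1) = 235)
  q = 1: r = 124, s = 0 − 1·1 = -1, t = 1 − 1·(-1) = 2  (check: 594·(-1) + 359·2 = 124)
  q = 1: r = 111, s = 1 − 1·(-1) = 2, t = -1 − 1·2 = -3  (check: 594·2 + 359·(-3) = 111)
  q = 1: r = 13, s = -1 − 1·2 = -3, t = 2 − 1·(-3) = 5  (check: 594·(-3) + 359·5 = 13)
  q = 8: r = 7, s = 2 − 8·(-3) = 26, t = -3 − 8·5 = -43  (check: 594·26 + 359·(-43) = 7)
  q = 1: r = 6, s = -3 − 1·26 = -29, t = 5 − 1·(-43) = 48  (check: 594·(-29) + 359·48 = 6)
  q = 1: r = 1, s = 26 − 1·(-29) = 55, t = -43 − 1·48 = -91  (check: 594·55 + 359·(-91) = 1)
The row with r = 1 (the gcd) gives the Bezout coefficients s = 55, t = -91.
Result: 594 · (55) + 359 · (-91) = 1.

gcd(594, 359) = 1; s = 55, t = -91 (check: 594·55 + 359·(-91) = 1).


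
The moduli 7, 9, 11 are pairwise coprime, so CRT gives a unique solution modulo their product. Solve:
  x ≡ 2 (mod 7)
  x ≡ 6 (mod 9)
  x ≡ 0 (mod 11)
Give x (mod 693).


Moduli 7, 9, 11 are pairwise coprime; by CRT there is a unique solution modulo M = 7 · 9 · 11 = 693.
Solve pairwise, accumulating the modulus:
  Start with x ≡ 2 (mod 7).
  Combine with x ≡ 6 (mod 9): since gcd(7, 9) = 1, we get a unique residue mod 63.
    Write x = 2 + 7·t and substitute into x ≡ 6 (mod 9): 7·t ≡ 6 − 2 = 4 (mod 9).
    The inverse of 7 mod 9 is 4 (since 7·4 = 28 = 3·9 + 1), so t ≡ 4·4 = 16 ≡ 7 (mod 9).
    Then x = 2 + 7·7 = 51, valid modulo lcm(7, 9) = 63: x ≡ 51 (mod 63).
  Combine with x ≡ 0 (mod 11): since gcd(63, 11) = 1, we get a unique residue mod 693.
    Write x = 51 + 63·t and substitute into x ≡ 0 (mod 11): 63·t ≡ 0 − 51 = -51 (mod 11).
    Reduce coefficients mod 11: 8·t ≡ 4 (mod 11).
    The inverse of 8 mod 11 is 7 (since 8·7 = 56 = 5·11 + 1), so t ≡ 7·4 = 28 ≡ 6 (mod 11).
    Then x = 51 + 63·6 = 429, valid modulo lcm(63, 11) = 693: x ≡ 429 (mod 693).
Verify: 429 mod 7 = 2 ✓, 429 mod 9 = 6 ✓, 429 mod 11 = 0 ✓.

x ≡ 429 (mod 693).


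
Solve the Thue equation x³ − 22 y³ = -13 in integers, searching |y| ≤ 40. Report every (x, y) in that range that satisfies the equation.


The equation is x³ - 22y³ = -13. For fixed y, x³ = 22·y³ − 13, so a solution requires the RHS to be a perfect cube.
Strategy: iterate y from -40 to 40, compute RHS = 22·y³ − 13, and check whether it is a (positive or negative) perfect cube.
Check small values of y:
  y = 0: RHS = -13 is not a perfect cube.
  y = 1: RHS = 9 is not a perfect cube.
  y = -1: RHS = -35 is not a perfect cube.
  y = 2: RHS = 163 is not a perfect cube.
  y = -2: RHS = -189 is not a perfect cube.
  y = 3: RHS = 581 is not a perfect cube.
  y = -3: RHS = -607 is not a perfect cube.
Continuing the search up to |y| = 40 finds no solutions either.
No (x, y) in the scanned range satisfies the equation.

No integer solutions with |y| ≤ 40.


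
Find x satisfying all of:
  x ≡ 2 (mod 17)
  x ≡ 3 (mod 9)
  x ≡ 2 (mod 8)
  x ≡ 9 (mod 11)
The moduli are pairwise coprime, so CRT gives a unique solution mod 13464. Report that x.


Product of moduli M = 17 · 9 · 8 · 11 = 13464.
Merge one congruence at a time:
  Start: x ≡ 2 (mod 17).
  Combine with x ≡ 3 (mod 9); new modulus lcm = 153.
    Write x = 2 + 17·t and substitute into x ≡ 3 (mod 9): 17·t ≡ 3 − 2 = 1 (mod 9).
    Reduce coefficients mod 9: 8·t ≡ 1 (mod 9).
    The inverse of 8 mod 9 is 8 (since 8·8 = 64 = 7·9 + 1), so t ≡ 8·1 = 8 ≡ 8 (mod 9).
    Then x = 2 + 17·8 = 138, valid modulo lcm(17, 9) = 153: x ≡ 138 (mod 153).
  Combine with x ≡ 2 (mod 8); new modulus lcm = 1224.
    Write x = 138 + 153·t and substitute into x ≡ 2 (mod 8): 153·t ≡ 2 − 138 = -136 (mod 8).
    Reduce coefficients mod 8: 1·t ≡ 0 (mod 8).
    So t ≡ 0 (mod 8).
    Then x = 138 + 153·0 = 138, valid modulo lcm(153, 8) = 1224: x ≡ 138 (mod 1224).
  Combine with x ≡ 9 (mod 11); new modulus lcm = 13464.
    Write x = 138 + 1224·t and substitute into x ≡ 9 (mod 11): 1224·t ≡ 9 − 138 = -129 (mod 11).
    Reduce coefficients mod 11: 3·t ≡ 3 (mod 11).
    The inverse of 3 mod 11 is 4 (since 3·4 = 12 = 1·11 + 1), so t ≡ 4·3 = 12 ≡ 1 (mod 11).
    Then x = 138 + 1224·1 = 1362, valid modulo lcm(1224, 11) = 13464: x ≡ 1362 (mod 13464).
Verify against each original: 1362 mod 17 = 2, 1362 mod 9 = 3, 1362 mod 8 = 2, 1362 mod 11 = 9.

x ≡ 1362 (mod 13464).


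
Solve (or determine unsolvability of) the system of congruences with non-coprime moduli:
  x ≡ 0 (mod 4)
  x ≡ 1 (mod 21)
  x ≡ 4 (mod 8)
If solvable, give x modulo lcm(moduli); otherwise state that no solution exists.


Moduli 4, 21, 8 are not pairwise coprime, so CRT works modulo lcm(m_i) when all pairwise compatibility conditions hold.
Pairwise compatibility: gcd(m_i, m_j) must divide a_i - a_j for every pair.
Merge one congruence at a time:
  Start: x ≡ 0 (mod 4).
  Combine with x ≡ 1 (mod 21): gcd(4, 21) = 1; 1 - 0 = 1, which IS divisible by 1, so compatible.
    Write x = 0 + 4·t and substitute into x ≡ 1 (mod 21): 4·t ≡ 1 − 0 = 1 (mod 21).
    The inverse of 4 mod 21 is 16 (since 4·16 = 64 = 3·21 + 1), so t ≡ 16·1 = 16 ≡ 16 (mod 21).
    Then x = 0 + 4·16 = 64, valid modulo lcm(4, 21) = 84: x ≡ 64 (mod 84).
  Combine with x ≡ 4 (mod 8): gcd(84, 8) = 4; 4 - 64 = -60, which IS divisible by 4, so compatible.
    Write x = 64 + 84·t and substitute into x ≡ 4 (mod 8): 84·t ≡ 4 − 64 = -60 (mod 8).
    Divide the congruence (and modulus) by g = 4: 21·t ≡ -15 (mod 2).
    Reduce coefficients mod 2: 1·t ≡ 1 (mod 2).
    So t ≡ 1 (mod 2).
    Then x = 64 + 84·1 = 148, valid modulo lcm(84, 8) = 168: x ≡ 148 (mod 168).
Verify: 148 mod 4 = 0, 148 mod 21 = 1, 148 mod 8 = 4.

x ≡ 148 (mod 168).


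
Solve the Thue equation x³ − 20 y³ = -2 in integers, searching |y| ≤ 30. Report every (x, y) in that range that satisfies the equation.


The equation is x³ - 20y³ = -2. For fixed y, x³ = 20·y³ − 2, so a solution requires the RHS to be a perfect cube.
Strategy: iterate y from -30 to 30, compute RHS = 20·y³ − 2, and check whether it is a (positive or negative) perfect cube.
Check small values of y:
  y = 0: RHS = -2 is not a perfect cube.
  y = 1: RHS = 18 is not a perfect cube.
  y = -1: RHS = -22 is not a perfect cube.
  y = 2: RHS = 158 is not a perfect cube.
  y = -2: RHS = -162 is not a perfect cube.
  y = 3: RHS = 538 is not a perfect cube.
  y = -3: RHS = -542 is not a perfect cube.
Continuing the search up to |y| = 30 finds no solutions either.
No (x, y) in the scanned range satisfies the equation.

No integer solutions with |y| ≤ 30.


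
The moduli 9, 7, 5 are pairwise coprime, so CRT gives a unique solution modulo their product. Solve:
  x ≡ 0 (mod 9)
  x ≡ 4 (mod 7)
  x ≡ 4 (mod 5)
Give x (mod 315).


Moduli 9, 7, 5 are pairwise coprime; by CRT there is a unique solution modulo M = 9 · 7 · 5 = 315.
Solve pairwise, accumulating the modulus:
  Start with x ≡ 0 (mod 9).
  Combine with x ≡ 4 (mod 7): since gcd(9, 7) = 1, we get a unique residue mod 63.
    Write x = 0 + 9·t and substitute into x ≡ 4 (mod 7): 9·t ≡ 4 − 0 = 4 (mod 7).
    Reduce coefficients mod 7: 2·t ≡ 4 (mod 7).
    The inverse of 2 mod 7 is 4 (since 2·4 = 8 = 1·7 + 1), so t ≡ 4·4 = 16 ≡ 2 (mod 7).
    Then x = 0 + 9·2 = 18, valid modulo lcm(9, 7) = 63: x ≡ 18 (mod 63).
  Combine with x ≡ 4 (mod 5): since gcd(63, 5) = 1, we get a unique residue mod 315.
    Write x = 18 + 63·t and substitute into x ≡ 4 (mod 5): 63·t ≡ 4 − 18 = -14 (mod 5).
    Reduce coefficients mod 5: 3·t ≡ 1 (mod 5).
    The inverse of 3 mod 5 is 2 (since 3·2 = 6 = 1·5 + 1), so t ≡ 2·1 = 2 ≡ 2 (mod 5).
    Then x = 18 + 63·2 = 144, valid modulo lcm(63, 5) = 315: x ≡ 144 (mod 315).
Verify: 144 mod 9 = 0 ✓, 144 mod 7 = 4 ✓, 144 mod 5 = 4 ✓.

x ≡ 144 (mod 315).


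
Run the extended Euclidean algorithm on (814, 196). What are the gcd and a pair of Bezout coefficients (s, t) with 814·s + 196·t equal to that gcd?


Euclidean algorithm on (814, 196) — divide until remainder is 0:
  814 = 4 · 196 + 30
  196 = 6 · 30 + 16
  30 = 1 · 16 + 14
  16 = 1 · 14 + 2
  14 = 7 · 2 + 0
gcd(814, 196) = 2.
Track Bezout coefficients alongside the remainders: start with r₀ = 814 = a·1 + b·0 (s = 1, t = 0) and r₁ = 196 = a·0 + b·1 (s = 0, t = 1); each new remainder r_{k+1} = r_{k-1} − q_k·r_k inherits s_{k+1} = s_{k-1} − q_k·s_k, t_{k+1} = t_{k-1} − q_k·t_k, so r_k = a·s_k + b·t_k at every step:
  q = 4: r = 30, s = 1 − 4·0 = 1, t = 0 − 4·1 = -4  (check: 814·1 + 196·(-4) = 30)
  q = 6: r = 16, s = 0 − 6·1 = -6, t = 1 − 6·(-4) = 25  (check: 814·(-6) + 196·25 = 16)
  q = 1: r = 14, s = 1 − 1·(-6) = 7, t = -4 − 1·25 = -29  (check: 814·7 + 196·(-29) = 14)
  q = 1: r = 2, s = -6 − 1·7 = -13, t = 25 − 1·(-29) = 54  (check: 814·(-13) + 196·54 = 2)
The row with r = 2 (the gcd) gives the Bezout coefficients s = -13, t = 54.
Result: 814 · (-13) + 196 · (54) = 2.

gcd(814, 196) = 2; s = -13, t = 54 (check: 814·(-13) + 196·54 = 2).


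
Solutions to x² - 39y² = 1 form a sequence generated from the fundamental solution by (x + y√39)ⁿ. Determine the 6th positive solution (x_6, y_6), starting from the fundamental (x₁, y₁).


Step 1: Find the fundamental solution (x₁, y₁) of x² - 39y² = 1.
  Expand √39 as a continued fraction. a₀ = ⌊√39⌋ = 6; iterate m_{k+1} = d_k·a_k − m_k, d_{k+1} = (39 − m_{k+1}²)/d_k, a_{k+1} = ⌊(a₀ + m_{k+1})/d_{k+1}⌋ (starting m₀ = 0, d₀ = 1), with convergents p_k = a_k·p_{k-1} + p_{k-2}, q_k = a_k·q_{k-1} + q_{k-2} (p₋₁ = 1, q₋₁ = 0):
  k = 0: a₀ = 6; p₀/q₀ = 6/1; p₀² − 39·q₀² = 36 − 39 = -3.
  k = 1: m = 6, d = 3, a = ⌊(6 + 6)/3⌋ = 4; p/q = (4·6 + 1)/(4·1 + 0) = 25/4; p² − 39·q² = 625 − 624 = 1.
  The first convergent with p² − 39·q² = 1 gives the fundamental solution (x₁, y₁) = (25, 4).
Step 2: Apply the recurrence (x_{n+1}, y_{n+1}) = (x₁x_n + 39y₁y_n, x₁y_n + y₁x_n) repeatedly.
  From (x_1, y_1) = (25, 4): x_2 = 25·25 + 39·4·4 = 1249; y_2 = 25·4 + 4·25 = 200.
  From (x_2, y_2) = (1249, 200): x_3 = 25·1249 + 39·4·200 = 62425; y_3 = 25·200 + 4·1249 = 9996.
  From (x_3, y_3) = (62425, 9996): x_4 = 25·62425 + 39·4·9996 = 3120001; y_4 = 25·9996 + 4·62425 = 499600.
  From (x_4, y_4) = (3120001, 499600): x_5 = 25·3120001 + 39·4·499600 = 155937625; y_5 = 25·499600 + 4·3120001 = 24970004.
  From (x_5, y_5) = (155937625, 24970004): x_6 = 25·155937625 + 39·4·24970004 = 7793761249; y_6 = 25·24970004 + 4·155937625 = 1248000600.
Step 3: Verify x_6² - 39·y_6² = 60742714406414040001 - 60742714406414040000 = 1 (should be 1). ✓

(x_1, y_1) = (25, 4); (x_6, y_6) = (7793761249, 1248000600).
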